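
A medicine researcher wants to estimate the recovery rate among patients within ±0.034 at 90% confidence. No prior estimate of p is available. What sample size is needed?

Conservative approach: use p = 0.5 (maximizes p(1-p) = 0.25). n = z²(0.25)/E² = 1.645²×0.25/0.034² = 585.2 → n = 586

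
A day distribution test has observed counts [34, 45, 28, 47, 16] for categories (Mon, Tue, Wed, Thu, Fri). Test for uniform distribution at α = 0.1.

Expected = 34 each. χ² = Σ(O-E)²/E = 19.118. df = 4, critical value = 7.779. Reject H₀.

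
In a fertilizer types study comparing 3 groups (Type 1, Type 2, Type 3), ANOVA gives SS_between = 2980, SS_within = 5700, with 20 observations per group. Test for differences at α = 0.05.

df_between = 2, df_within = 57. F = MS_between/MS_within = 1490.0/100.0 = 14.9. F_crit ≈ 3.159. Reject H₀. At least one mean differs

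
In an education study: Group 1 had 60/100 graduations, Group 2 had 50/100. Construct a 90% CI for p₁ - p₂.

p̂₁ = 0.6, p̂₂ = 0.5. Difference = 0.1. CI = (-0.015, 0.215)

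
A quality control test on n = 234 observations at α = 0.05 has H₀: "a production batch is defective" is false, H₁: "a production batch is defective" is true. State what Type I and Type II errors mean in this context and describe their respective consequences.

Type I (false positive): concluding that a production batch is defective when it is not — scrapping a good batch — wasted material and cost for no reason. Type II (false negative): failing to conclude that a production batch is defective when it is — shipping a defective batch — faulty products reach customers. Which is costlier depends on domain priorities and is a judgement call rather than a statistical fact.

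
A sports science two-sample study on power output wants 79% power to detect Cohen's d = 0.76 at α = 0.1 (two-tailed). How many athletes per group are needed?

z_{α/2} = 1.645, z_β = Φ⁻¹(0.79) = 0.806. For medium effect (d = 0.76): n per group = 2(z_{α/2} + z_β)²/d² = 2(1.645 + 0.806)²/0.76² = 20.8 → 21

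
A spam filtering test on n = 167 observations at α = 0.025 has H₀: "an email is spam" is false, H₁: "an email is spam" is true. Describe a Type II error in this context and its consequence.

Type II error: failing to reject H₀ when it is false — concluding that an email is spam is not supported when in fact it is. Consequence: a spam email lands in the inbox.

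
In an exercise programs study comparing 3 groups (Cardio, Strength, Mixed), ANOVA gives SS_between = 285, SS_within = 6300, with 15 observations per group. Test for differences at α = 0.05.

df_between = 2, df_within = 42. F = MS_between/MS_within = 142.5/150.0 = 0.95. F_crit ≈ 3.22. Fail to reject H₀.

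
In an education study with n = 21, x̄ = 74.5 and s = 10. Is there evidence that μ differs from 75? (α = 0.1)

t = (x̄ - μ₀)/(s/√n) = (74.5 - 75)/(10/√21) = -0.229. df = 20, critical t = ±1.725. Fail to reject H₀.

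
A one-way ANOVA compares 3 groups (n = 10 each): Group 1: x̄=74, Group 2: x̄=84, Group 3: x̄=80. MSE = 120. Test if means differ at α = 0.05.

Grand mean = 79.33. SS_between = 506.67, MS_between = 253.33. F = 2.111, F_crit ≈ 3.354. Fail to reject H₀.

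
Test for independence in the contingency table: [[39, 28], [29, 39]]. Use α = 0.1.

χ² = 3.269. df = 1, critical = 2.706. Reject H₀. Variables are dependent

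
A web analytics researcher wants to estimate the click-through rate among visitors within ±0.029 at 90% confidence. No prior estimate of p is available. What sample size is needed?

Conservative approach: use p = 0.5 (maximizes p(1-p) = 0.25). n = z²(0.25)/E² = 1.645²×0.25/0.029² = 804.4 → n = 805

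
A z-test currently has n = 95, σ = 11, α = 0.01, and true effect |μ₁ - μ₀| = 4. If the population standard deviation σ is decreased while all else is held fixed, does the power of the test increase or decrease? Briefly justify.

Power increases: a smaller σ shrinks the standard error σ/√n, moving the sampling distribution under H₁ further from the critical value.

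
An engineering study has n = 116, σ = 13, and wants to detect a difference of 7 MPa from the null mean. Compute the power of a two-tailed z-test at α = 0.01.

SE = σ/√n = 13/√116 = 1.207. Non-centrality λ = d/SE = 7/1.207 = 5.799. Power ≈ Φ(λ - z_{α/2}) = Φ(5.799 - 2.576) = Φ(3.223) = 0.999.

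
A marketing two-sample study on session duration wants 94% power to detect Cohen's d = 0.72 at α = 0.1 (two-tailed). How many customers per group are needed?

z_{α/2} = 1.645, z_β = Φ⁻¹(0.94) = 1.555. For medium effect (d = 0.72): n per group = 2(z_{α/2} + z_β)²/d² = 2(1.645 + 1.555)²/0.72² = 39.5 → 40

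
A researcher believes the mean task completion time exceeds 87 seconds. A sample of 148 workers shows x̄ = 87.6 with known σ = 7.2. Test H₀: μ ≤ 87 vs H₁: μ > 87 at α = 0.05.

z = 1.014. Critical value: 1.645. Fail to reject H₀.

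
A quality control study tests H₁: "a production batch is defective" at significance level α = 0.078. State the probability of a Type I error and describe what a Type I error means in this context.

P(Type I error) = α = 0.078. A Type I error is rejecting H₀ when H₀ is actually true (false positive) — here, concluding that a production batch is defective when in fact this is not the case. Consequence: scrapping a good batch — wasted material and cost for no reason.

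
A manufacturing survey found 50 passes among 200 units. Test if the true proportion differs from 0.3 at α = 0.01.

p̂ = 0.25, p₀ = 0.3. z = (p̂ - p₀)/√(p₀(1-p₀)/n) = -1.543. Critical: ±2.576. Fail to reject H₀.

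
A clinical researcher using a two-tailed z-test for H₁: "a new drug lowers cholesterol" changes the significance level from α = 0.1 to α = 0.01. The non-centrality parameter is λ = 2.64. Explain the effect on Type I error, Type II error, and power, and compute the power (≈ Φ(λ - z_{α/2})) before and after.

Decreasing α from 0.1 to 0.01:
• Type I error rate decreases (α is the Type I rate by definition).
• Critical value moves from z_{α/2} = 1.645 to 2.576, so power = Φ(λ - z_{α/2}) goes from Φ(2.64 - 1.645) = 0.84 to Φ(2.64 - 2.576) = 0.526.
• Type II error rate β = 1 - power therefore increases (0.16 → 0.474).
Appropriate when false positives are costly — here, approving an ineffective drug — patients take a useless medication and may skip effective alternatives.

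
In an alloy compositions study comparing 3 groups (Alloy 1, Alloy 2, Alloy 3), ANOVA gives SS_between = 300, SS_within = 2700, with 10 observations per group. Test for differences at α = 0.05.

df_between = 2, df_within = 27. F = MS_between/MS_within = 150.0/100.0 = 1.5. F_crit ≈ 3.354. Fail to reject H₀.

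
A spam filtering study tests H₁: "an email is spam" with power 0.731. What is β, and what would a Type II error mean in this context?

β = 1 - power = 1 - 0.731 = 0.269. A Type II error is failing to reject H₀ when H₀ is false (false negative) — here, failing to conclude that an email is spam when in fact it is true. Consequence: a spam email lands in the inbox.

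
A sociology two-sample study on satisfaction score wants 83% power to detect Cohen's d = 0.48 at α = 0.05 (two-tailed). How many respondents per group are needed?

z_{α/2} = 1.96, z_β = Φ⁻¹(0.83) = 0.954. For small effect (d = 0.48): n per group = 2(z_{α/2} + z_β)²/d² = 2(1.96 + 0.954)²/0.48² = 73.7 → 74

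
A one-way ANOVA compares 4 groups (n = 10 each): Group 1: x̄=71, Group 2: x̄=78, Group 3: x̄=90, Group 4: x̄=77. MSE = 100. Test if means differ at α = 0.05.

Grand mean = 79.0. SS_between = 1900.0, MS_between = 633.33. F = 6.333, F_crit ≈ 2.866. Reject H₀.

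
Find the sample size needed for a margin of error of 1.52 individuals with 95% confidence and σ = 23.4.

n = (z*σ/E)² = (1.96×23.4/1.52)² = 910.5 → n = 911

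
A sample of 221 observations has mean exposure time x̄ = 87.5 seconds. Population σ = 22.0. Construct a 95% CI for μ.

CI = x̄ ± z*(σ/√n) = 87.5 ± 1.96(22.0/√221) = 87.5 ± 2.9 = (84.6, 90.4)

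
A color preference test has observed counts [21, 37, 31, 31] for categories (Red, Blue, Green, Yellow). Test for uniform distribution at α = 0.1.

Expected = 30 each. χ² = Σ(O-E)²/E = 4.4. df = 3, critical value = 6.251. Fail to reject H₀.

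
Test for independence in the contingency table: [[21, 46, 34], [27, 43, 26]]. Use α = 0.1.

χ² = 1.792. df = 2, critical = 4.605. Fail to reject H₀. No evidence of dependence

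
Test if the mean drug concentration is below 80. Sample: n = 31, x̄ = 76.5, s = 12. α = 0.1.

t = (76.5 - 80)/(12/√31) = -1.624, df = 30. Critical t = -1.31. Reject H₀.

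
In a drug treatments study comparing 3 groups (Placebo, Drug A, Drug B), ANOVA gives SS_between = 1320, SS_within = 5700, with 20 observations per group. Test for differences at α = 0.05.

df_between = 2, df_within = 57. F = MS_between/MS_within = 660.0/100.0 = 6.6. F_crit ≈ 3.159. Reject H₀. At least one mean differs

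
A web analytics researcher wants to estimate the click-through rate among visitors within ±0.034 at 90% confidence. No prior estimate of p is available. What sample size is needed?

Conservative approach: use p = 0.5 (maximizes p(1-p) = 0.25). n = z²(0.25)/E² = 1.645²×0.25/0.034² = 585.2 → n = 586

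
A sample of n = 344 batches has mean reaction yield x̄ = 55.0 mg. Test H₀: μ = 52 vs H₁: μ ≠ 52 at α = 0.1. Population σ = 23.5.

z = (x̄ - μ₀)/(σ/√n) = (55.0 - 52)/(23.5/√344) = 2.368. Critical value: ±1.645. Since |2.368| > 1.645, Reject H₀.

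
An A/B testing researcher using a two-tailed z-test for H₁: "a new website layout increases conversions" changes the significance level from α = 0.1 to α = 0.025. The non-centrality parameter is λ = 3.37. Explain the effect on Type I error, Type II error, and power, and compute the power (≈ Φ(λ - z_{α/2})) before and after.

Decreasing α from 0.1 to 0.025:
• Type I error rate decreases (α is the Type I rate by definition).
• Critical value moves from z_{α/2} = 1.645 to 2.241, so power = Φ(λ - z_{α/2}) goes from Φ(3.37 - 1.645) = 0.958 to Φ(3.37 - 2.241) = 0.871.
• Type II error rate β = 1 - power therefore increases (0.042 → 0.129).
Appropriate when false positives are costly — here, rolling out a layout that doesn't actually help — wasted engineering effort.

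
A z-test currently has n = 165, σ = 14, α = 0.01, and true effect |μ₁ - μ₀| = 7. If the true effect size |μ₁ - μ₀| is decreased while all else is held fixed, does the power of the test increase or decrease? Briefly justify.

Power decreases: a smaller true effect decreases the non-centrality λ = |μ₁ - μ₀|/(σ/√n).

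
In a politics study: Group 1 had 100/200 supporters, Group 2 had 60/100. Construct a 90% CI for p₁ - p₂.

p̂₁ = 0.5, p̂₂ = 0.6. Difference = -0.1. CI = (-0.199, -0.001)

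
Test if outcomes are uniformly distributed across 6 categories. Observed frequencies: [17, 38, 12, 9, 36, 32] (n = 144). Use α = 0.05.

Expected = 24 each. χ² = Σ(O-E)²/E = 34.25. df = 5, critical value = 11.07. Reject H₀.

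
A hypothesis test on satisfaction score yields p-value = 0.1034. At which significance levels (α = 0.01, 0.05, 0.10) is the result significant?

p = 0.1034. Not significant at any of the given levels.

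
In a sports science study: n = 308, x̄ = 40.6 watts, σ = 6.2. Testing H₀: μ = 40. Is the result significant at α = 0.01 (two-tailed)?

z = (40.6 - 40)/(6.2/√308) = 1.698. Since |z| ≤ 2.576, not significant at α = 0.01.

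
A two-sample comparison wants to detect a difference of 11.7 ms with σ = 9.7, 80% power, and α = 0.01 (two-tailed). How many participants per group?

n per group = 2(z_α/2 + z_β)²σ²/d² = 2×(2.576 + 0.84)²×9.7²/11.7² = 16.04 → n = 17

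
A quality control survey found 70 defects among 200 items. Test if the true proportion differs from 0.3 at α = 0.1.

p̂ = 0.35, p₀ = 0.3. z = (p̂ - p₀)/√(p₀(1-p₀)/n) = 1.543. Critical: ±1.645. Fail to reject H₀.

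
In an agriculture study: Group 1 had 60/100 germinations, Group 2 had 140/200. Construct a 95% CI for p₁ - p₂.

p̂₁ = 0.6, p̂₂ = 0.7. Difference = -0.1. CI = (-0.215, 0.015)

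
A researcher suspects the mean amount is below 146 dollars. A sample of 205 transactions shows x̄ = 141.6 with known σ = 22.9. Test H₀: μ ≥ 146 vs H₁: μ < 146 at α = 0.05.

z = -2.751. Critical value: -1.645. Reject H₀.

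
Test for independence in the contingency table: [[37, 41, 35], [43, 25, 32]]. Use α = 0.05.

χ² = 3.683. df = 2, critical = 5.991. Fail to reject H₀. No evidence of dependence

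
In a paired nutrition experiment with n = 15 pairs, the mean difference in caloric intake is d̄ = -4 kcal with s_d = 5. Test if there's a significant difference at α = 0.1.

t = d̄/(s_d/√n) = -4/(5/√15) = -3.098. df = 14, critical t = ±1.761. Reject H₀.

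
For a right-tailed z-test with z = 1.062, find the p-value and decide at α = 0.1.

p = P(Z > 1.062) = 1 - Φ(1.062) ≈ 0.1441. Since p ≥ 0.1, fail to reject H₀ (not significant) at α = 0.1.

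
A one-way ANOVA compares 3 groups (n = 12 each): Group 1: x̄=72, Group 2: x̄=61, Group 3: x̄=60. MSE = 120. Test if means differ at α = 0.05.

Grand mean = 64.33. SS_between = 1064.0, MS_between = 532.0. F = 4.433, F_crit ≈ 3.285. Reject H₀.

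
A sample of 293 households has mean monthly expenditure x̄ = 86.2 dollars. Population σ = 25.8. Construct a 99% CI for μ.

CI = x̄ ± z*(σ/√n) = 86.2 ± 2.576(25.8/√293) = 86.2 ± 3.88 = (82.32, 90.08)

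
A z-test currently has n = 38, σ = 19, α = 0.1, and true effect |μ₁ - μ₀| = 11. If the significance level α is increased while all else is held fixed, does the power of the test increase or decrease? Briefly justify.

Power increases: a larger α lowers the critical value, so more of the H₁ sampling distribution falls in the rejection region.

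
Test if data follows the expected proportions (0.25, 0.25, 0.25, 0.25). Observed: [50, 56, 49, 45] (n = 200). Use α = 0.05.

Expected: [50.0, 50.0, 50.0, 50.0]. χ² = 1.24. df = 3, critical = 7.815. Fail to reject H₀.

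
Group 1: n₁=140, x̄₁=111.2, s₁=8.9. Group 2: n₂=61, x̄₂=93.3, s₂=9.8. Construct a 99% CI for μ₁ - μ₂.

Difference = 17.9. SE = √(8.9²/140 + 9.8²/61) = 1.463. CI = (14.13, 21.67)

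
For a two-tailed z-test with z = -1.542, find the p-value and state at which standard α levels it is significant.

p = 2·P(Z > |-1.542|) = 2·(1 - Φ(1.542)) ≈ 0.1231. Not significant at any standard level.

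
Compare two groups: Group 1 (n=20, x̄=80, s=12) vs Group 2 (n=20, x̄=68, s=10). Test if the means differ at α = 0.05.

Pooled sp = 11.05. t = 3.436, df = 38. Critical t = ±2.024. Reject H₀.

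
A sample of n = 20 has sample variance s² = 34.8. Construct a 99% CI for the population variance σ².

df = 19. χ²_{0.005} = 38.582, χ²_{0.995} = 6.844. CI for σ² = ((n-1)s²/χ²_{α/2}, (n-1)s²/χ²_{1-α/2}) = (19·34.8/38.582, 19·34.8/6.844) = (17.14, 96.61)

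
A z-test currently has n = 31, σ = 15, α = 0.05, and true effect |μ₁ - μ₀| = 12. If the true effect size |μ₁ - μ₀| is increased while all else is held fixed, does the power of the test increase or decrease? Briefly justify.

Power increases: a larger true effect increases the non-centrality λ = |μ₁ - μ₀|/(σ/√n).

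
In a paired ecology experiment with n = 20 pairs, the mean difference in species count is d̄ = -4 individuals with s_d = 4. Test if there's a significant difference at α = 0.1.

t = d̄/(s_d/√n) = -4/(4/√20) = -4.472. df = 19, critical t = ±1.729. Reject H₀.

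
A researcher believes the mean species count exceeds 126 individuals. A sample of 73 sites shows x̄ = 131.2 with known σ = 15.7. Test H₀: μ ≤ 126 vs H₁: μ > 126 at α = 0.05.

z = 2.83. Critical value: 1.645. Reject H₀.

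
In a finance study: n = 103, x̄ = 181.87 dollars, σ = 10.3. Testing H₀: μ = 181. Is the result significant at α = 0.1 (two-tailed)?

z = (181.87 - 181)/(10.3/√103) = 0.857. Since |z| ≤ 1.645, not significant at α = 0.1.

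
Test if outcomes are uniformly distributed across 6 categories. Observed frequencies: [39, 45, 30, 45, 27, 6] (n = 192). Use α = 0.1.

Expected = 32 each. χ² = Σ(O-E)²/E = 34.125. df = 5, critical value = 9.236. Reject H₀.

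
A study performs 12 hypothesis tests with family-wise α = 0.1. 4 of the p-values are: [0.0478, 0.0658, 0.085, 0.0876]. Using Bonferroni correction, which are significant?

Bonferroni α = 0.1/12 = 0.00833. None of the given p-values are significant.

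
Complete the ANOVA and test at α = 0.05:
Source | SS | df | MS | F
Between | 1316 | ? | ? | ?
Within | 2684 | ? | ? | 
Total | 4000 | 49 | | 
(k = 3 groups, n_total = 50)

df_between = 2, df_within = 47. MS_between = 658.0, MS_within = 57.11. F = 11.522, F_crit ≈ 3.195. Reject H₀.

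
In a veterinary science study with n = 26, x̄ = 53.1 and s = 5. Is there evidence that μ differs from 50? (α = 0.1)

t = (x̄ - μ₀)/(s/√n) = (53.1 - 50)/(5/√26) = 3.161. df = 25, critical t = ±1.708. Reject H₀.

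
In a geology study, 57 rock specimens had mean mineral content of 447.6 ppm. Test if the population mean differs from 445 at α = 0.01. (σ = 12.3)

z = (x̄ - μ₀)/(σ/√n) = (447.6 - 445)/(12.3/√57) = 1.596. Critical value: ±2.576. Since |1.596| ≤ 2.576, Fail to reject H₀.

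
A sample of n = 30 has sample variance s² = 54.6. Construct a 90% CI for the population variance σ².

df = 29. χ²_{0.05} = 42.557, χ²_{0.95} = 17.708. CI for σ² = ((n-1)s²/χ²_{α/2}, (n-1)s²/χ²_{1-α/2}) = (29·54.6/42.557, 29·54.6/17.708) = (37.21, 89.42)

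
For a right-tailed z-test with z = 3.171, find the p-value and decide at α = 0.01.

p = P(Z > 3.171) = 1 - Φ(3.171) ≈ 0.0008. Since p < 0.01, reject H₀ (significant) at α = 0.01.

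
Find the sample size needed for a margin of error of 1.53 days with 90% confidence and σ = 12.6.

n = (z*σ/E)² = (1.645×12.6/1.53)² = 183.5 → n = 184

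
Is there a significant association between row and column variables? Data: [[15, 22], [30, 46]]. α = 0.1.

χ² = 0.012. df = 1, critical = 2.706. Fail to reject H₀. No evidence of dependence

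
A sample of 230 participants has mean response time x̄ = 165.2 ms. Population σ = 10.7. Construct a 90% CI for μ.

CI = x̄ ± z*(σ/√n) = 165.2 ± 1.645(10.7/√230) = 165.2 ± 1.16 = (164.04, 166.36)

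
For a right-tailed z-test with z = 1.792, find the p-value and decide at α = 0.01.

p = P(Z > 1.792) = 1 - Φ(1.792) ≈ 0.0366. Since p ≥ 0.01, fail to reject H₀ (not significant) at α = 0.01.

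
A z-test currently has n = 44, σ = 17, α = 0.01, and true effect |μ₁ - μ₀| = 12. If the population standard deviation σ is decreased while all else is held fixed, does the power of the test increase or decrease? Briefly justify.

Power increases: a smaller σ shrinks the standard error σ/√n, moving the sampling distribution under H₁ further from the critical value.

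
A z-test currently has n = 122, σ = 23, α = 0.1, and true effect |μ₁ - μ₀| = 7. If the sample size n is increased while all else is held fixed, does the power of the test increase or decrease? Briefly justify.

Power increases: a larger n shrinks the standard error σ/√n, moving the sampling distribution under H₁ further from the critical value.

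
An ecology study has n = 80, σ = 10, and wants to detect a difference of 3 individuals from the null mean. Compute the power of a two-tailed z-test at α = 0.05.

SE = σ/√n = 10/√80 = 1.118. Non-centrality λ = d/SE = 3/1.118 = 2.683. Power ≈ Φ(λ - z_{α/2}) = Φ(2.683 - 1.96) = Φ(0.723) = 0.765.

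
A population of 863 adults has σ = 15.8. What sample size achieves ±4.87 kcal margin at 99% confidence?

Without FPC: n₀ = (2.576×15.8/4.87)² = 69.847. With FPC: n = n₀N/(n₀+N-1) = 64.7 → n = 65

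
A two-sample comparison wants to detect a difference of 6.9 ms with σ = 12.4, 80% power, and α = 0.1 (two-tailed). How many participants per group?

n per group = 2(z_α/2 + z_β)²σ²/d² = 2×(1.645 + 0.84)²×12.4²/6.9² = 39.9 → n = 40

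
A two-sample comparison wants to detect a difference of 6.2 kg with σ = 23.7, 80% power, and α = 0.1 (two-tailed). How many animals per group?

n per group = 2(z_α/2 + z_β)²σ²/d² = 2×(1.645 + 0.84)²×23.7²/6.2² = 180.5 → n = 181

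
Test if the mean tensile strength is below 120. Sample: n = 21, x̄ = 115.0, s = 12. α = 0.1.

t = (115.0 - 120)/(12/√21) = -1.909, df = 20. Critical t = -1.325. Reject H₀.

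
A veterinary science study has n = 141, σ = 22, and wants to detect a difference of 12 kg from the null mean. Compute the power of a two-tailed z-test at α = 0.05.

SE = σ/√n = 22/√141 = 1.853. Non-centrality λ = d/SE = 12/1.853 = 6.477. Power ≈ Φ(λ - z_{α/2}) = Φ(6.477 - 1.96) = Φ(4.517) = 1.0.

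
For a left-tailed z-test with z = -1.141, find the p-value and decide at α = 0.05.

p = P(Z < -1.141) = Φ(-1.141) ≈ 0.1269. Since p ≥ 0.05, fail to reject H₀ (not significant) at α = 0.05.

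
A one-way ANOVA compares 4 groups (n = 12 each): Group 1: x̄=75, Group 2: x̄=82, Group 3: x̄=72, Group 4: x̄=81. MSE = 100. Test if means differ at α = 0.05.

Grand mean = 77.5. SS_between = 828.0, MS_between = 276.0. F = 2.76, F_crit ≈ 2.816. Fail to reject H₀.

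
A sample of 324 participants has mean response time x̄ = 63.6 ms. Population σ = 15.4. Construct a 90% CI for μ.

CI = x̄ ± z*(σ/√n) = 63.6 ± 1.645(15.4/√324) = 63.6 ± 1.41 = (62.19, 65.01)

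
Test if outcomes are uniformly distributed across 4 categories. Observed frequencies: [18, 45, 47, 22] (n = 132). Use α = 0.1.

Expected = 33 each. χ² = Σ(O-E)²/E = 20.788. df = 3, critical value = 6.251. Reject H₀.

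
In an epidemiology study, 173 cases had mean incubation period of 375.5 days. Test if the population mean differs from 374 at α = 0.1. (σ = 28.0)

z = (x̄ - μ₀)/(σ/√n) = (375.5 - 374)/(28.0/√173) = 0.705. Critical value: ±1.645. Since |0.705| ≤ 1.645, Fail to reject H₀.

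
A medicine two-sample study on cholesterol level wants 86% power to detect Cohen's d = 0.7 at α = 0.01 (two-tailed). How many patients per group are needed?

z_{α/2} = 2.576, z_β = Φ⁻¹(0.86) = 1.08. For medium effect (d = 0.7): n per group = 2(z_{α/2} + z_β)²/d² = 2(2.576 + 1.08)²/0.7² = 54.6 → 55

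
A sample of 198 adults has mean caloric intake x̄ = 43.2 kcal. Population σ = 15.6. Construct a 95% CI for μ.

CI = x̄ ± z*(σ/√n) = 43.2 ± 1.96(15.6/√198) = 43.2 ± 2.17 = (41.03, 45.37)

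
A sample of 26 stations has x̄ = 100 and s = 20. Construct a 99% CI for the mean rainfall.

CI = x̄ ± t*(s/√n) = 100 ± 2.787(20/√26) = (89.07, 110.93)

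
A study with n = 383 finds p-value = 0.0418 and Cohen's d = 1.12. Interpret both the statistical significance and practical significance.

Statistically significant (p = 0.0418 < 0.05). Cohen's d = 1.12 indicates a large effect size. Both statistical and practical significance should be considered.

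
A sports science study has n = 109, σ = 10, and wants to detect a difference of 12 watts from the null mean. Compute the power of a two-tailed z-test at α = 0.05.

SE = σ/√n = 10/√109 = 0.958. Non-centrality λ = d/SE = 12/0.958 = 12.528. Power ≈ Φ(λ - z_{α/2}) = Φ(12.528 - 1.96) = Φ(10.568) = 1.0.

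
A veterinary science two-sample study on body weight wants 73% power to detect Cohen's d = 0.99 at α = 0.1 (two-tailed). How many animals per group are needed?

z_{α/2} = 1.645, z_β = Φ⁻¹(0.73) = 0.613. For large effect (d = 0.99): n per group = 2(z_{α/2} + z_β)²/d² = 2(1.645 + 0.613)²/0.99² = 10.4 → 11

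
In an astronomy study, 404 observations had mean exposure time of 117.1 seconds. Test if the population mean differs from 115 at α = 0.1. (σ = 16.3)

z = (x̄ - μ₀)/(σ/√n) = (117.1 - 115)/(16.3/√404) = 2.59. Critical value: ±1.645. Since |2.59| > 1.645, Reject H₀.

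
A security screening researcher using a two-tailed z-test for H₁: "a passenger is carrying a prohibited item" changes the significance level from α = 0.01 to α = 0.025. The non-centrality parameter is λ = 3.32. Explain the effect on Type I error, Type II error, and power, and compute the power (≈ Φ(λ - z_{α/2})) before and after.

Increasing α from 0.01 to 0.025:
• Type I error rate increases (α is the Type I rate by definition).
• Critical value moves from z_{α/2} = 2.576 to 2.241, so power = Φ(λ - z_{α/2}) goes from Φ(3.32 - 2.576) = 0.772 to Φ(3.32 - 2.241) = 0.86.
• Type II error rate β = 1 - power therefore decreases (0.228 → 0.14).
Appropriate when false negatives are costly — here, letting a prohibited item through — security breach.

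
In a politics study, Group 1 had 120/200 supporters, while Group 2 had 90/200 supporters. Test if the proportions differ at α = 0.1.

p̂₁ = 0.6, p̂₂ = 0.45, pooled p̂ = 0.525. z = 3.004. Critical: ±1.645. Reject H₀.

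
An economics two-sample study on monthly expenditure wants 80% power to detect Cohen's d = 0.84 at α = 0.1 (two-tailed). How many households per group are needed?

z_{α/2} = 1.645, z_β = Φ⁻¹(0.8) = 0.842. For large effect (d = 0.84): n per group = 2(z_{α/2} + z_β)²/d² = 2(1.645 + 0.842)²/0.84² = 17.5 → 18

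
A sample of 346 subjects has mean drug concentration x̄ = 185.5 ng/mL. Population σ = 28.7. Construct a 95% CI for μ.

CI = x̄ ± z*(σ/√n) = 185.5 ± 1.96(28.7/√346) = 185.5 ± 3.02 = (182.48, 188.52)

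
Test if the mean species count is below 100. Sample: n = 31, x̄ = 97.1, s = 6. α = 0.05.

t = (97.1 - 100)/(6/√31) = -2.691, df = 30. Critical t = -1.697. Reject H₀.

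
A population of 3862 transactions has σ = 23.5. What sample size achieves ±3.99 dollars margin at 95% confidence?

Without FPC: n₀ = (1.96×23.5/3.99)² = 133.261. With FPC: n = n₀N/(n₀+N-1) = 128.8 → n = 129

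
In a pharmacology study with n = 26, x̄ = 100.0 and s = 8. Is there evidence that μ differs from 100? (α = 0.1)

t = (x̄ - μ₀)/(s/√n) = (100.0 - 100)/(8/√26) = 0.0. df = 25, critical t = ±1.708. Fail to reject H₀.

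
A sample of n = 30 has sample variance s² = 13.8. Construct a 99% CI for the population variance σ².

df = 29. χ²_{0.005} = 52.336, χ²_{0.995} = 13.121. CI for σ² = ((n-1)s²/χ²_{α/2}, (n-1)s²/χ²_{1-α/2}) = (29·13.8/52.336, 29·13.8/13.121) = (7.65, 30.5)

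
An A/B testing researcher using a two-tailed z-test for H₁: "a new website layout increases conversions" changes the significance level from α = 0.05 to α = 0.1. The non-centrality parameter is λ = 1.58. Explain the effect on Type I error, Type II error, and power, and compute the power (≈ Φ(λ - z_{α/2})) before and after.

Increasing α from 0.05 to 0.1:
• Type I error rate increases (α is the Type I rate by definition).
• Critical value moves from z_{α/2} = 1.96 to 1.645, so power = Φ(λ - z_{α/2}) goes from Φ(1.58 - 1.96) = 0.352 to Φ(1.58 - 1.645) = 0.474.
• Type II error rate β = 1 - power therefore decreases (0.648 → 0.526).
Appropriate when false negatives are costly — here, discarding a layout that would have improved conversions — lost revenue.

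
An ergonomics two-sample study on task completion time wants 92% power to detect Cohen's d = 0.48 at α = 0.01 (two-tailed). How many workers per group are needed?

z_{α/2} = 2.576, z_β = Φ⁻¹(0.92) = 1.405. For small effect (d = 0.48): n per group = 2(z_{α/2} + z_β)²/d² = 2(2.576 + 1.405)²/0.48² = 137.6 → 138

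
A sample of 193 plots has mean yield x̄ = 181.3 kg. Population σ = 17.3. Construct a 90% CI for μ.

CI = x̄ ± z*(σ/√n) = 181.3 ± 1.645(17.3/√193) = 181.3 ± 2.05 = (179.25, 183.35)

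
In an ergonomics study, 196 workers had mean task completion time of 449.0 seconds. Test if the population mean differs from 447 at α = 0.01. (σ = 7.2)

z = (x̄ - μ₀)/(σ/√n) = (449.0 - 447)/(7.2/√196) = 3.889. Critical value: ±2.576. Since |3.889| > 2.576, Reject H₀.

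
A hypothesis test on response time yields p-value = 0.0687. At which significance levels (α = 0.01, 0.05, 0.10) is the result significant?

p = 0.0687. Significant at: α = 0.1.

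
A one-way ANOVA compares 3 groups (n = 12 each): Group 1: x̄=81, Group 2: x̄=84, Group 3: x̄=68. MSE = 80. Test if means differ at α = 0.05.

Grand mean = 77.67. SS_between = 1736.0, MS_between = 868.0. F = 10.85, F_crit ≈ 3.285. Reject H₀.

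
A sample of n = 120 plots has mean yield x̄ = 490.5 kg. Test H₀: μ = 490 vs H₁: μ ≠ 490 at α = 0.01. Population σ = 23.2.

z = (x̄ - μ₀)/(σ/√n) = (490.5 - 490)/(23.2/√120) = 0.236. Critical value: ±2.576. Since |0.236| ≤ 2.576, Fail to reject H₀.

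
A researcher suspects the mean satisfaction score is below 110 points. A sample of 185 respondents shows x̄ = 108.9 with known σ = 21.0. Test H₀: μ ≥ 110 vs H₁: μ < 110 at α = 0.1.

z = -0.712. Critical value: -1.28. Fail to reject H₀.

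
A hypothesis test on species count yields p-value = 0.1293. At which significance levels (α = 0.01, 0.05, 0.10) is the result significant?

p = 0.1293. Not significant at any of the given levels.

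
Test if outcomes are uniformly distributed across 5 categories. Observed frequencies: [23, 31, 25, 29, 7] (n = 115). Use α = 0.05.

Expected = 23 each. χ² = Σ(O-E)²/E = 15.652. df = 4, critical value = 9.488. Reject H₀.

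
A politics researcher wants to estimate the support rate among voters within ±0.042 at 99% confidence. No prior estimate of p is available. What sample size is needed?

Conservative approach: use p = 0.5 (maximizes p(1-p) = 0.25). n = z²(0.25)/E² = 2.576²×0.25/0.042² = 940.4 → n = 941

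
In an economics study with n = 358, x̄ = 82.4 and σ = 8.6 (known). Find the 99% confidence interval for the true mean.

CI = x̄ ± z*(σ/√n) = 82.4 ± 2.576(8.6/√358) = 82.4 ± 1.17 = (81.23, 83.57)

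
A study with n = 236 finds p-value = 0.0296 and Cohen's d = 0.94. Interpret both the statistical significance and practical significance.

Statistically significant (p = 0.0296 < 0.05). Cohen's d = 0.94 indicates a large effect size. Both statistical and practical significance should be considered.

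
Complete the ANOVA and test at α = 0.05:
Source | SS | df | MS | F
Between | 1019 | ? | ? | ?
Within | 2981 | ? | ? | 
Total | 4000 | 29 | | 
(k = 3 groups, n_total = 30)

df_between = 2, df_within = 27. MS_between = 509.5, MS_within = 110.41. F = 4.615, F_crit ≈ 3.354. Reject H₀.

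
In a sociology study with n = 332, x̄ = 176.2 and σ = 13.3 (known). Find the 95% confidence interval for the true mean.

CI = x̄ ± z*(σ/√n) = 176.2 ± 1.96(13.3/√332) = 176.2 ± 1.43 = (174.77, 177.63)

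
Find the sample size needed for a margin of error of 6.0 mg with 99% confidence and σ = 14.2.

n = (z*σ/E)² = (2.576×14.2/6.0)² = 37.2 → n = 38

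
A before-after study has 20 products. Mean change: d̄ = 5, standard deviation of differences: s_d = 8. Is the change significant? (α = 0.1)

t = d̄/(s_d/√n) = 5/(8/√20) = 2.795. df = 19, critical t = ±1.729. Reject H₀.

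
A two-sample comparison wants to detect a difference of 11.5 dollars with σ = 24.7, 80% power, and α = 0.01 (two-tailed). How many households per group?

n per group = 2(z_α/2 + z_β)²σ²/d² = 2×(2.576 + 0.84)²×24.7²/11.5² = 107.7 → n = 108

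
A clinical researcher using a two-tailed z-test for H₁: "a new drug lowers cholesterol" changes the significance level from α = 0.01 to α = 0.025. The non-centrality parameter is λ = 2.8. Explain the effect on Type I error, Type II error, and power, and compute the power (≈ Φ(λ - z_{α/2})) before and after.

Increasing α from 0.01 to 0.025:
• Type I error rate increases (α is the Type I rate by definition).
• Critical value moves from z_{α/2} = 2.576 to 2.241, so power = Φ(λ - z_{α/2}) goes from Φ(2.8 - 2.576) = 0.589 to Φ(2.8 - 2.241) = 0.712.
• Type II error rate β = 1 - power therefore decreases (0.411 → 0.288).
Appropriate when false negatives are costly — here, shelving an effective drug — patients miss out on a treatment that would have helped.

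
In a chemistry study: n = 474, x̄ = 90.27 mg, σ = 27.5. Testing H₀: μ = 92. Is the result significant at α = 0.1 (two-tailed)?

z = (90.27 - 92)/(27.5/√474) = -1.37. Since |z| ≤ 1.645, not significant at α = 0.1.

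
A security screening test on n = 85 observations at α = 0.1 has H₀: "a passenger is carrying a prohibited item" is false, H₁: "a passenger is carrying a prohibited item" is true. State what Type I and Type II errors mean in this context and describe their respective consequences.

Type I (false positive): concluding that a passenger is carrying a prohibited item when it is not — detaining an innocent passenger — delay and inconvenience. Type II (false negative): failing to conclude that a passenger is carrying a prohibited item when it is — letting a prohibited item through — security breach. Which is costlier depends on domain priorities and is a judgement call rather than a statistical fact.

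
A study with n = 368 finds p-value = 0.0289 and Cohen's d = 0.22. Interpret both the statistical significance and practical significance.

Statistically significant (p = 0.0289 < 0.05). Cohen's d = 0.22 indicates a small effect size. Both statistical and practical significance should be considered.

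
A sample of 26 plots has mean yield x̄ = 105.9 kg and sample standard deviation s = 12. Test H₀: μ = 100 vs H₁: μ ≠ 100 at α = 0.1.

t = (x̄ - μ₀)/(s/√n) = (105.9 - 100)/(12/√26) = 2.507. df = 25, critical t = ±1.708. Reject H₀.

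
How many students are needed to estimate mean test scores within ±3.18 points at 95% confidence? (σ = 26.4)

n = (z*σ/E)² = (1.96×26.4/3.18)² = 264.8 → n = 265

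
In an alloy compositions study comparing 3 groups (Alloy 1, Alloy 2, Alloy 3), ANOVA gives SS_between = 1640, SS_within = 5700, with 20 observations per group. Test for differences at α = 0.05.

df_between = 2, df_within = 57. F = MS_between/MS_within = 820.0/100.0 = 8.2. F_crit ≈ 3.159. Reject H₀. At least one mean differs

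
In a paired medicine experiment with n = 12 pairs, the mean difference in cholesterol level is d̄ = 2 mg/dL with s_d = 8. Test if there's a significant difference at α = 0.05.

t = d̄/(s_d/√n) = 2/(8/√12) = 0.866. df = 11, critical t = ±2.201. Fail to reject H₀.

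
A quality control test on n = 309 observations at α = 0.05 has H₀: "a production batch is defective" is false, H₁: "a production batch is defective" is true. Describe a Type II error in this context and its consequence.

Type II error: failing to reject H₀ when it is false — concluding that a production batch is defective is not supported when in fact it is. Consequence: shipping a defective batch — faulty products reach customers.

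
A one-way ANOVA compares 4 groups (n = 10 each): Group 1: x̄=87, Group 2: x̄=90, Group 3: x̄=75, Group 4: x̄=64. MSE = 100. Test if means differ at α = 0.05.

Grand mean = 79.0. SS_between = 4260.0, MS_between = 1420.0. F = 14.2, F_crit ≈ 2.866. Reject H₀.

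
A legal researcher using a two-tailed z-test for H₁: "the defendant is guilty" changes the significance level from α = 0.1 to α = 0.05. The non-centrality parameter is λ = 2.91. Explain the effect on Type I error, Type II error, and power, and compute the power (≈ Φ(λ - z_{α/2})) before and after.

Decreasing α from 0.1 to 0.05:
• Type I error rate decreases (α is the Type I rate by definition).
• Critical value moves from z_{α/2} = 1.645 to 1.96, so power = Φ(λ - z_{α/2}) goes from Φ(2.91 - 1.645) = 0.897 to Φ(2.91 - 1.96) = 0.829.
• Type II error rate β = 1 - power therefore increases (0.103 → 0.171).
Appropriate when false positives are costly — here, convicting an innocent person.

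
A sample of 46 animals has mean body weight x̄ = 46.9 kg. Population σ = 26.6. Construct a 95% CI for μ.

CI = x̄ ± z*(σ/√n) = 46.9 ± 1.96(26.6/√46) = 46.9 ± 7.69 = (39.21, 54.59)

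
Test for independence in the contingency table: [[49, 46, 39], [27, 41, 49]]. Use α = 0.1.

χ² = 6.671. df = 2, critical = 4.605. Reject H₀. Variables are dependent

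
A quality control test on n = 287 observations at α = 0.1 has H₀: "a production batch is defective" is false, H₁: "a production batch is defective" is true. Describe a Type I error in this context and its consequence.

Type I error: rejecting H₀ when it is true — concluding that a production batch is defective when in fact it is not. Consequence: scrapping a good batch — wasted material and cost for no reason.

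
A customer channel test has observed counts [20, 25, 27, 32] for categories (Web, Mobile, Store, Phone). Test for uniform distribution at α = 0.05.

Expected = 26 each. χ² = Σ(O-E)²/E = 2.846. df = 3, critical value = 7.815. Fail to reject H₀.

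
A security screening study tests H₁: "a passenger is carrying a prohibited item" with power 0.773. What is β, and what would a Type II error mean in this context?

β = 1 - power = 1 - 0.773 = 0.227. A Type II error is failing to reject H₀ when H₀ is false (false negative) — here, failing to conclude that a passenger is carrying a prohibited item when in fact it is true. Consequence: letting a prohibited item through — security breach.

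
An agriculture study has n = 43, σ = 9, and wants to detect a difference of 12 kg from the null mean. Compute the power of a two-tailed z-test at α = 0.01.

SE = σ/√n = 9/√43 = 1.372. Non-centrality λ = d/SE = 12/1.372 = 8.743. Power ≈ Φ(λ - z_{α/2}) = Φ(8.743 - 2.576) = Φ(6.167) = 1.0.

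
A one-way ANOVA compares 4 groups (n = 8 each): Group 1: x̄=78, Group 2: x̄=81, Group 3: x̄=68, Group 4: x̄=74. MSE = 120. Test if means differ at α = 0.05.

Grand mean = 75.25. SS_between = 758.0, MS_between = 252.67. F = 2.106, F_crit ≈ 2.947. Fail to reject H₀.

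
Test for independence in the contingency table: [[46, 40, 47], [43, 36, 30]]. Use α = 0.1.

χ² = 1.701. df = 2, critical = 4.605. Fail to reject H₀. No evidence of dependence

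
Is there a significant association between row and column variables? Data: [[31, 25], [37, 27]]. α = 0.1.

χ² = 0.073. df = 1, critical = 2.706. Fail to reject H₀. No evidence of dependence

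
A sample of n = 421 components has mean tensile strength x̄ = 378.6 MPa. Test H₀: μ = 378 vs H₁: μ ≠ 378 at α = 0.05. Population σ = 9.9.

z = (x̄ - μ₀)/(σ/√n) = (378.6 - 378)/(9.9/√421) = 1.244. Critical value: ±1.96. Since |1.244| ≤ 1.96, Fail to reject H₀.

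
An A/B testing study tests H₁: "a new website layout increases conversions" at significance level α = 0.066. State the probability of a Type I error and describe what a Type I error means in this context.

P(Type I error) = α = 0.066. A Type I error is rejecting H₀ when H₀ is actually true (false positive) — here, concluding that a new website layout increases conversions when in fact this is not the case. Consequence: rolling out a layout that doesn't actually help — wasted engineering effort.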